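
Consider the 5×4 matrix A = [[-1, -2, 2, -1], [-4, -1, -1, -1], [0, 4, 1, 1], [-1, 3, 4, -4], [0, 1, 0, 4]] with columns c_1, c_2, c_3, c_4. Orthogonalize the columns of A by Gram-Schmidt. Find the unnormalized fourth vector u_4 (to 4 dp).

c_1 = (-1, -4, 0, -1, 0); ‖c_1‖ = 4.2426, so q_1 = (-0.2357, -0.9428, 0.0000, -0.2357, 0.0000).
q_1·c_2 = (-0.2357)·(-2) + (-0.9428)·(-1) + 0.0000·4 + (-0.2357)·3 + 0.0000·1 = 0.7071.
u_2 = c_2 − 0.7071·q_1 = (-1.8333, -0.3333, 4.0000, 3.1667, 1.0000).
‖u_2‖ = 5.5227, so q_2 = (-0.3320, -0.0604, 0.7243, 0.5734, 0.1811).
q_1·c_3 = (-0.2357)·2 + (-0.9428)·(-1) + 0.0000·1 + (-0.2357)·4 + 0.0000·0 = -0.4714; q_2·c_3 = (-0.3320)·2 + (-0.0604)·(-1) + 0.7243·1 + 0.5734·4 + 0.1811·0 = 2.4143.
u_3 = c_3 + 0.4714·q_1 − 2.4143·q_2 = (2.6903, -1.2987, -0.7486, 2.5046, -0.4372).
‖u_3‖ = 3.9936, so q_3 = (0.6737, -0.3252, -0.1875, 0.6271, -0.1095).
q_1·c_4 = (-0.2357)·(-1) + (-0.9428)·(-1) + 0.0000·1 + (-0.2357)·(-4) + 0.0000·4 = 2.1213; q_2·c_4 = (-0.3320)·(-1) + (-0.0604)·(-1) + 0.7243·1 + 0.5734·(-4) + 0.1811·4 = -0.4527; q_3·c_4 = 0.6737·(-1) + (-0.3252)·(-1) + (-0.1875)·1 + 0.6271·(-4) + (-0.1095)·4 = -3.4823.
u_4 = c_4 − 2.1213·q_1 + 0.4527·q_2 + 3.4823·q_3 = (1.6956, -0.1598, 0.6751, -1.0565, 3.7008).

u_4 = (1.6956, -0.1598, 0.6751, -1.0565, 3.7008)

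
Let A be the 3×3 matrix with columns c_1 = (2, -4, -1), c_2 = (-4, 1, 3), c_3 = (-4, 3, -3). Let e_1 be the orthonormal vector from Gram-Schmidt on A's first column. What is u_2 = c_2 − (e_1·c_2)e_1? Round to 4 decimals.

e_1 = c_1/‖c_1‖ = (2, -4, -1)/4.5826 = (0.4364, -0.8729, -0.2182).
r_{12} = e_1·c_2 = -3.2733.
u_2 = c_2 + 3.2733·e_1 = (-2.5714, -1.8571, 2.2857).

u_2 = (-2.5714, -1.8571, 2.2857)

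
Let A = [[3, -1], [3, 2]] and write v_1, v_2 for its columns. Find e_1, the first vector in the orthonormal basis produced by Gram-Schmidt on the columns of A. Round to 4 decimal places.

e_1 = (0.7071, 0.7071)

e_1 = v_1/‖v_1‖ = (3, 3)/4.2426 = (0.7071, 0.7071).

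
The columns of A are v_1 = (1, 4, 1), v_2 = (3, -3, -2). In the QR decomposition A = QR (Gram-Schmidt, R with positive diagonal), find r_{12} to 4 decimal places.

r_{12} = -2.5927

e_1 = v_1/‖v_1‖ = (1, 4, 1)/4.2426 = (0.2357, 0.9428, 0.2357).
r_{12} = e_1·v_2 = -2.5927.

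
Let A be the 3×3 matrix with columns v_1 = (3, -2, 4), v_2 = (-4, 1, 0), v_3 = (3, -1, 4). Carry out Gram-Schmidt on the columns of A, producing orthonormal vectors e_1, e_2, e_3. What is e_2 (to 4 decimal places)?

e_2 = (-0.7974, 0.0108, 0.6034)

v_1 = (3, -2, 4); ‖v_1‖ = 5.3852, so e_1 = (0.5571, -0.3714, 0.7428).
e_1·v_2 = 0.5571·(-4) + (-0.3714)·1 + 0.7428·0 = -2.5997.
u_2 = v_2 + 2.5997·e_1 = (-2.5517, 0.0345, 1.9310).
‖u_2‖ = 3.2002, so e_2 = (-0.7974, 0.0108, 0.6034).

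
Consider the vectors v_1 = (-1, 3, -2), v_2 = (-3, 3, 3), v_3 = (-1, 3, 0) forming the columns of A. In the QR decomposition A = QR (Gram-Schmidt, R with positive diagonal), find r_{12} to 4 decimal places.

r_{12} = 1.6036

e_1 = v_1/‖v_1‖ = (-1, 3, -2)/3.7417 = (-0.2673, 0.8018, -0.5345).
r_{12} = e_1·v_2 = 1.6036.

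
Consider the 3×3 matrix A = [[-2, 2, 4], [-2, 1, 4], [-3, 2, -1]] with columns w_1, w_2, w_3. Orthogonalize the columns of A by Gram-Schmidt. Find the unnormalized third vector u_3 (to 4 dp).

w_1 = (-2, -2, -3); ‖w_1‖ = 4.1231, so q_1 = (-0.4851, -0.4851, -0.7276).
q_1·w_2 = (-0.4851)·2 + (-0.4851)·1 + (-0.7276)·2 = -2.9104.
u_2 = w_2 + 2.9104·q_1 = (0.5882, -0.4118, -0.1176).
‖u_2‖ = 0.7276, so q_2 = (0.8085, -0.5659, -0.1617).
q_1·w_3 = (-0.4851)·4 + (-0.4851)·4 + (-0.7276)·(-1) = -3.1530; q_2·w_3 = 0.8085·4 + (-0.5659)·4 + (-0.1617)·(-1) = 1.1318.
u_3 = w_3 + 3.1530·q_1 − 1.1318·q_2 = (1.5556, 3.1111, -3.1111).

u_3 = (1.5556, 3.1111, -3.1111)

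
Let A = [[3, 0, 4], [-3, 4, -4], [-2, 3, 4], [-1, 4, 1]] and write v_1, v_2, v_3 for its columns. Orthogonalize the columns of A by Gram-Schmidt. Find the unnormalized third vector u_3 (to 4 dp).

e_1 = v_1/‖v_1‖ = (3, -3, -2, -1)/4.7958 = (0.6255, -0.6255, -0.4170, -0.2085).
r_{12} = e_1·v_2 = -4.5873.
u_2 = v_2 + 4.5873·e_1 = (2.8696, 1.1304, 1.0870, 3.0435).
‖u_2‖ = 4.4673, so e_2 = (0.6424, 0.2530, 0.2433, 0.6813).
r_{13} = e_1·v_3 = 3.1277; r_{23} = e_2·v_3 = 3.2118.
u_3 = v_3 − 3.1277·e_1 − 3.2118·e_2 = (-0.0196, -2.8562, 4.5229, -0.5359).

u_3 = (-0.0196, -2.8562, 4.5229, -0.5359)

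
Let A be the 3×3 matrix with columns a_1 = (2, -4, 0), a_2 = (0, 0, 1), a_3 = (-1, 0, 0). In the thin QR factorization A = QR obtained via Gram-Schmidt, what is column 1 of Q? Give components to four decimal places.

a_1 = (2, -4, 0); ‖a_1‖ = 4.4721, so e_1 = (0.4472, -0.8944, 0.0000).

e_1 = (0.4472, -0.8944, 0.0000)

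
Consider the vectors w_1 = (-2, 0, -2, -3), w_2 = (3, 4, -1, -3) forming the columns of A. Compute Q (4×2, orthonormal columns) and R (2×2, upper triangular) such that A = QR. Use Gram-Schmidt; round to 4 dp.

w_1 = (-2, 0, -2, -3); ‖w_1‖ = 4.1231, so e_1 = (-0.4851, 0.0000, -0.4851, -0.7276).
e_1·w_2 = (-0.4851)·3 + 0.0000·4 + (-0.4851)·(-1) + (-0.7276)·(-3) = 1.2127.
u_2 = w_2 − 1.2127·e_1 = (3.5882, 4.0000, -0.4118, -2.1176).
‖u_2‖ = 5.7905, so e_2 = (0.6197, 0.6908, -0.0711, -0.3657).

Q = [[-0.4851, 0.6197], [0.0000, 0.6908], [-0.4851, -0.0711], [-0.7276, -0.3657]], R = [[4.1231, 1.2127], [0.0000, 5.7905]]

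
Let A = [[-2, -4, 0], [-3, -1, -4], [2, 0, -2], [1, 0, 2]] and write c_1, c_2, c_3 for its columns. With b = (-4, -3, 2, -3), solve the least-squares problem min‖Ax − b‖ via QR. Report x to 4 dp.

c_1 = (-2, -3, 2, 1); ‖c_1‖ = 4.2426, so q_1 = (-0.4714, -0.7071, 0.4714, 0.2357).
q_1·c_2 = (-0.4714)·(-4) + (-0.7071)·(-1) + 0.4714·0 + 0.2357·0 = 2.5927.
u_2 = c_2 − 2.5927·q_1 = (-2.7778, 0.8333, -1.2222, -0.6111).
‖u_2‖ = 3.2059, so q_2 = (-0.8665, 0.2599, -0.3812, -0.1906).
q_1·c_3 = (-0.4714)·0 + (-0.7071)·(-4) + 0.4714·(-2) + 0.2357·2 = 2.3570; q_2·c_3 = (-0.8665)·0 + 0.2599·(-4) + (-0.3812)·(-2) + (-0.1906)·2 = -0.6585.
u_3 = c_3 − 2.3570·q_1 + 0.6585·q_2 = (0.5405, -2.1622, -3.3622, 1.3189).
‖u_3‖ = 4.2439, so q_3 = (0.1274, -0.5095, -0.7922, 0.3108).
Qᵀb = (4.2426, 2.4954, -1.4979).
Back-substitute: x_3 = -1.4979/4.2439 = -0.3529.
x_2 = (2.4954 + 0.6585·(-0.3529))/3.2059 = 0.7059.
x_1 = (4.2426 − 2.5927·0.7059 − 2.3570·(-0.3529))/4.2426 = 0.7647.

x = (0.7647, 0.7059, -0.3529)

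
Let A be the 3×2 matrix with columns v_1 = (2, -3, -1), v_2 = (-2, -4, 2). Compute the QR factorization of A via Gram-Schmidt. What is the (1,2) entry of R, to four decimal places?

r_{12} = 1.6036

q_1 = v_1/‖v_1‖ = (2, -3, -1)/3.7417 = (0.5345, -0.8018, -0.2673).
r_{12} = q_1·v_2 = 1.6036.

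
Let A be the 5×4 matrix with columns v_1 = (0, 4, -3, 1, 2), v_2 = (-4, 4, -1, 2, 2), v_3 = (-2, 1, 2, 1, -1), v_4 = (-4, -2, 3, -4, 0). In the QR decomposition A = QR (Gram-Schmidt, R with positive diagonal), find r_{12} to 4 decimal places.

r_{12} = 4.5644

v_1 = (0, 4, -3, 1, 2); ‖v_1‖ = 5.4772, so q_1 = (0.0000, 0.7303, -0.5477, 0.1826, 0.3651).
r_{12} = q_1·v_2 = 4.5644.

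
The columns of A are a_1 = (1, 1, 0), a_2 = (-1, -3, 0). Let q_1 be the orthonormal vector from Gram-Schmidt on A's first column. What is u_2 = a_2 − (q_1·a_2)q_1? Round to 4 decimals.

u_2 = (1.0000, -1.0000, 0.0000)

q_1 = a_1/‖a_1‖ = (1, 1, 0)/1.4142 = (0.7071, 0.7071, 0.0000).
r_{12} = q_1·a_2 = -2.8284.
u_2 = a_2 + 2.8284·q_1 = (1.0000, -1.0000, 0.0000).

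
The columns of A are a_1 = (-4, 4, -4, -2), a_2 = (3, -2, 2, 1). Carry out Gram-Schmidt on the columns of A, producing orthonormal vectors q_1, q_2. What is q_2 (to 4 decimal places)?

a_1 = (-4, 4, -4, -2); ‖a_1‖ = 7.2111, so q_1 = (-0.5547, 0.5547, -0.5547, -0.2774).
q_1·a_2 = (-0.5547)·3 + 0.5547·(-2) + (-0.5547)·2 + (-0.2774)·1 = -4.1603.
u_2 = a_2 + 4.1603·q_1 = (0.6923, 0.3077, -0.3077, -0.1538).
‖u_2‖ = 0.8321, so q_2 = (0.8321, 0.3698, -0.3698, -0.1849).

q_2 = (0.8321, 0.3698, -0.3698, -0.1849)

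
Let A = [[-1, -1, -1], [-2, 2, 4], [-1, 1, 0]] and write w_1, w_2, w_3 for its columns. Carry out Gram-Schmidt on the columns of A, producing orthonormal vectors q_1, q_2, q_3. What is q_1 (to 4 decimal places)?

w_1 = (-1, -2, -1); ‖w_1‖ = 2.4495, so q_1 = (-0.4082, -0.8165, -0.4082).

q_1 = (-0.4082, -0.8165, -0.4082)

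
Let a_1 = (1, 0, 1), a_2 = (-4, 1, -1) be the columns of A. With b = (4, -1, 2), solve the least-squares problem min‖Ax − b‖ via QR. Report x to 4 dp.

q_1 = a_1/‖a_1‖ = (1, 0, 1)/1.4142 = (0.7071, 0.0000, 0.7071).
r_{12} = q_1·a_2 = -3.5355.
u_2 = a_2 + 3.5355·q_1 = (-1.5000, 1.0000, 1.5000).
‖u_2‖ = 2.3452, so q_2 = (-0.6396, 0.4264, 0.6396).
Qᵀb = (4.2426, -1.7056).
Back-substitute: x_2 = -1.7056/2.3452 = -0.7273.
x_1 = (4.2426 + 3.5355·(-0.7273))/1.4142 = 1.1818.

x = (1.1818, -0.7273)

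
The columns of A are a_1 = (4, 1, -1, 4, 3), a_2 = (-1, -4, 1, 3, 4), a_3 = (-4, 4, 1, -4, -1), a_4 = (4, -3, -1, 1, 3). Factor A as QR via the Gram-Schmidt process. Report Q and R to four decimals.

a_1 = (4, 1, -1, 4, 3); ‖a_1‖ = 6.5574, so q_1 = (0.6100, 0.1525, -0.1525, 0.6100, 0.4575).
q_1·a_2 = 0.6100·(-1) + 0.1525·(-4) + (-0.1525)·1 + 0.6100·3 + 0.4575·4 = 2.2875.
u_2 = a_2 − 2.2875·q_1 = (-2.3953, -4.3488, 1.3488, 1.6047, 2.9535).
‖u_2‖ = 6.1455, so q_2 = (-0.3898, -0.7076, 0.2195, 0.2611, 0.4806).
q_1·a_3 = 0.6100·(-4) + 0.1525·4 + (-0.1525)·1 + 0.6100·(-4) + 0.4575·(-1) = -4.8800; q_2·a_3 = (-0.3898)·(-4) + (-0.7076)·4 + 0.2195·1 + 0.2611·(-4) + 0.4806·(-1) = -2.5770.
u_3 = a_3 + 4.8800·q_1 + 2.5770·q_2 = (-2.0277, 2.9206, 0.8214, -0.3504, 2.4711).
‖u_3‖ = 4.4210, so q_3 = (-0.4587, 0.6606, 0.1858, -0.0793, 0.5589).
q_1·a_4 = 0.6100·4 + 0.1525·(-3) + (-0.1525)·(-1) + 0.6100·1 + 0.4575·3 = 4.1175; q_2·a_4 = (-0.3898)·4 + (-0.7076)·(-3) + 0.2195·(-1) + 0.2611·1 + 0.4806·3 = 2.0472; q_3·a_4 = (-0.4587)·4 + 0.6606·(-3) + 0.1858·(-1) + (-0.0793)·1 + 0.5589·3 = -2.4047.
u_4 = a_4 − 4.1175·q_1 − 2.0472·q_2 + 2.4047·q_3 = (1.1834, -0.5906, -0.3746, -2.2368, 1.4765).
‖u_4‖ = 3.0121, so q_4 = (0.3929, -0.1961, -0.1244, -0.7426, 0.4902).

Q = [[0.6100, -0.3898, -0.4587, 0.3929], [0.1525, -0.7076, 0.6606, -0.1961], [-0.1525, 0.2195, 0.1858, -0.1244], [0.6100, 0.2611, -0.0793, -0.7426], [0.4575, 0.4806, 0.5589, 0.4902]], R = [[6.5574, 2.2875, -4.8800, 4.1175], [0.0000, 6.1455, -2.5770, 2.0472], [0.0000, 0.0000, 4.4210, -2.4047], [0.0000, 0.0000, 0.0000, 3.0121]]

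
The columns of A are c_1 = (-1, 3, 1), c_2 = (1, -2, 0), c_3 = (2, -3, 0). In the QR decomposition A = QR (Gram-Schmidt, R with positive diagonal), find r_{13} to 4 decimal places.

r_{13} = -3.3166

c_1 = (-1, 3, 1); ‖c_1‖ = 3.3166, so e_1 = (-0.3015, 0.9045, 0.3015).
r_{13} = e_1·c_3 = -3.3166.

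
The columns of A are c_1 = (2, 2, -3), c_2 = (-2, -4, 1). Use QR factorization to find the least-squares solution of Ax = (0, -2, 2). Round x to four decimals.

x = (-0.4545, 0.1515)

c_1 = (2, 2, -3); ‖c_1‖ = 4.1231, so e_1 = (0.4851, 0.4851, -0.7276).
e_1·c_2 = 0.4851·(-2) + 0.4851·(-4) + (-0.7276)·1 = -3.6380.
u_2 = c_2 + 3.6380·e_1 = (-0.2353, -2.2353, -1.6471).
‖u_2‖ = 2.7865, so e_2 = (-0.0844, -0.8022, -0.5911).
Qᵀb = (-2.4254, 0.4222).
Back-substitute: x_2 = 0.4222/2.7865 = 0.1515.
x_1 = (-2.4254 + 3.6380·0.1515)/4.1231 = -0.4545.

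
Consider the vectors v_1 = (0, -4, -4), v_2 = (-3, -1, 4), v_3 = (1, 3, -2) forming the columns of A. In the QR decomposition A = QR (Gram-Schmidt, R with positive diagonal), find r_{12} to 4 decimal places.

e_1 = v_1/‖v_1‖ = (0, -4, -4)/5.6569 = (0.0000, -0.7071, -0.7071).
r_{12} = e_1·v_2 = -2.1213.

r_{12} = -2.1213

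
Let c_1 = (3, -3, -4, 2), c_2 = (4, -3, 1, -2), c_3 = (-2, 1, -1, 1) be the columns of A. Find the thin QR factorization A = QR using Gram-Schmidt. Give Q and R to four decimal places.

Q = [[0.4867, 0.5883, -0.6037], [-0.4867, -0.3904, -0.5694], [-0.6489, 0.4685, -0.2700], [0.3244, -0.5310, -0.4884]], R = [[6.1644, 2.1089, -0.4867], [0.0000, 5.0550, -2.5665], [0.0000, 0.0000, 0.4197]]

c_1 = (3, -3, -4, 2); ‖c_1‖ = 6.1644, so e_1 = (0.4867, -0.4867, -0.6489, 0.3244).
e_1·c_2 = 0.4867·4 + (-0.4867)·(-3) + (-0.6489)·1 + 0.3244·(-2) = 2.1089.
u_2 = c_2 − 2.1089·e_1 = (2.9737, -1.9737, 2.3684, -2.6842).
‖u_2‖ = 5.0550, so e_2 = (0.5883, -0.3904, 0.4685, -0.5310).
e_1·c_3 = 0.4867·(-2) + (-0.4867)·1 + (-0.6489)·(-1) + 0.3244·1 = -0.4867; e_2·c_3 = 0.5883·(-2) + (-0.3904)·1 + 0.4685·(-1) + (-0.5310)·1 = -2.5665.
u_3 = c_3 + 0.4867·e_1 + 2.5665·e_2 = (-0.2533, -0.2389, -0.1133, -0.2049).
‖u_3‖ = 0.4197, so e_3 = (-0.6037, -0.5694, -0.2700, -0.4884).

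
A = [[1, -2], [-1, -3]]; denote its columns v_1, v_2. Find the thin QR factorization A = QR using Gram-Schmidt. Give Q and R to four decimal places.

Q = [[0.7071, -0.7071], [-0.7071, -0.7071]], R = [[1.4142, 0.7071], [0.0000, 3.5355]]

v_1 = (1, -1); ‖v_1‖ = 1.4142, so e_1 = (0.7071, -0.7071).
e_1·v_2 = 0.7071·(-2) + (-0.7071)·(-3) = 0.7071.
u_2 = v_2 − 0.7071·e_1 = (-2.5000, -2.5000).
‖u_2‖ = 3.5355, so e_2 = (-0.7071, -0.7071).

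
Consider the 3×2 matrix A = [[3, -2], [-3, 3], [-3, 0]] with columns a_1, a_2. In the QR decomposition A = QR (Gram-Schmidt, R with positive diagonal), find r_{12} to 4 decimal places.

r_{12} = -2.8868

a_1 = (3, -3, -3); ‖a_1‖ = 5.1962, so e_1 = (0.5774, -0.5774, -0.5774).
r_{12} = e_1·a_2 = -2.8868.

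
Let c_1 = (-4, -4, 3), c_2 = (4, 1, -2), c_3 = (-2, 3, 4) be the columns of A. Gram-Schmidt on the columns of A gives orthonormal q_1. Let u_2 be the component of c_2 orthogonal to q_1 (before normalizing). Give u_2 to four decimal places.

q_1 = c_1/‖c_1‖ = (-4, -4, 3)/6.4031 = (-0.6247, -0.6247, 0.4685).
r_{12} = q_1·c_2 = -4.0605.
u_2 = c_2 + 4.0605·q_1 = (1.4634, -1.5366, -0.0976).

u_2 = (1.4634, -1.5366, -0.0976)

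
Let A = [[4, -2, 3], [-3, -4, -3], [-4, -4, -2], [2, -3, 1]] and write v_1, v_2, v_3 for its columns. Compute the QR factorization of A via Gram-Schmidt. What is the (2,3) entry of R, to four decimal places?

v_1 = (4, -3, -4, 2); ‖v_1‖ = 6.7082, so e_1 = (0.5963, -0.4472, -0.5963, 0.2981).
e_1·v_2 = 0.5963·(-2) + (-0.4472)·(-4) + (-0.5963)·(-4) + 0.2981·(-3) = 2.0870.
u_2 = v_2 − 2.0870·e_1 = (-3.2444, -3.0667, -2.7556, -3.6222).
‖u_2‖ = 6.3753, so e_2 = (-0.5089, -0.4810, -0.4322, -0.5682).
r_{23} = e_2·v_3 = 0.2126.

r_{23} = 0.2126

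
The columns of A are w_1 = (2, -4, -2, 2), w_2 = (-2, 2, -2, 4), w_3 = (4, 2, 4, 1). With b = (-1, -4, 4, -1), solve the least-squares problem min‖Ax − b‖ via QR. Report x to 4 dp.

e_1 = w_1/‖w_1‖ = (2, -4, -2, 2)/5.2915 = (0.3780, -0.7559, -0.3780, 0.3780).
r_{12} = e_1·w_2 = 0.0000.
u_2 = w_2 − 0.0000·e_1 = (-2.0000, 2.0000, -2.0000, 4.0000).
‖u_2‖ = 5.2915, so e_2 = (-0.3780, 0.3780, -0.3780, 0.7559).
r_{13} = e_1·w_3 = -1.1339; r_{23} = e_2·w_3 = -1.5119.
u_3 = w_3 + 1.1339·e_1 + 1.5119·e_2 = (3.8571, 1.7143, 3.0000, 2.5714).
‖u_3‖ = 5.7817, so e_3 = (0.6671, 0.2965, 0.5189, 0.4447).
Qᵀb = (0.7559, -3.4017, -0.2224).
Back-substitute: x_3 = -0.2224/5.7817 = -0.0385.
x_2 = (-3.4017 + 1.5119·(-0.0385))/5.2915 = -0.6538.
x_1 = (0.7559 − 0.0000·(-0.6538) + 1.1339·(-0.0385))/5.2915 = 0.1346.

x = (0.1346, -0.6538, -0.0385)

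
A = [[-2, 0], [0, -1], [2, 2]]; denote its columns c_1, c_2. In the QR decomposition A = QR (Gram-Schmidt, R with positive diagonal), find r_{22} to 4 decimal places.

e_1 = c_1/‖c_1‖ = (-2, 0, 2)/2.8284 = (-0.7071, 0.0000, 0.7071).
r_{12} = e_1·c_2 = 1.4142.
u_2 = c_2 − 1.4142·e_1 = (1.0000, -1.0000, 1.0000).
r_{22} = ‖u_2‖ = 1.7321.

r_{22} = 1.7321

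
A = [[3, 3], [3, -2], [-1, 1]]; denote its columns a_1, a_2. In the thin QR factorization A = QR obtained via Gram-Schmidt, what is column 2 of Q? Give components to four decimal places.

q_2 = (0.7228, -0.6236, 0.2976)

q_1 = a_1/‖a_1‖ = (3, 3, -1)/4.3589 = (0.6882, 0.6882, -0.2294).
r_{12} = q_1·a_2 = 0.4588.
u_2 = a_2 − 0.4588·q_1 = (2.6842, -2.3158, 1.1053).
‖u_2‖ = 3.7134, so q_2 = (0.7228, -0.6236, 0.2976).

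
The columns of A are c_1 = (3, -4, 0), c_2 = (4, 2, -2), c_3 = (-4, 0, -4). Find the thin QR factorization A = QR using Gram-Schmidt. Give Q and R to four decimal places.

Q = [[0.6000, 0.7283, -0.3310], [-0.8000, 0.5462, -0.2483], [0.0000, -0.4138, -0.9104]], R = [[5.0000, 0.8000, -2.4000], [0.0000, 4.8332, -1.2580], [0.0000, 0.0000, 4.9656]]

c_1 = (3, -4, 0); ‖c_1‖ = 5.0000, so q_1 = (0.6000, -0.8000, 0.0000).
q_1·c_2 = 0.6000·4 + (-0.8000)·2 + 0.0000·(-2) = 0.8000.
u_2 = c_2 − 0.8000·q_1 = (3.5200, 2.6400, -2.0000).
‖u_2‖ = 4.8332, so q_2 = (0.7283, 0.5462, -0.4138).
q_1·c_3 = 0.6000·(-4) + (-0.8000)·0 + 0.0000·(-4) = -2.4000; q_2·c_3 = 0.7283·(-4) + 0.5462·0 + (-0.4138)·(-4) = -1.2580.
u_3 = c_3 + 2.4000·q_1 + 1.2580·q_2 = (-1.6438, -1.2329, -4.5205).
‖u_3‖ = 4.9656, so q_3 = (-0.3310, -0.2483, -0.9104).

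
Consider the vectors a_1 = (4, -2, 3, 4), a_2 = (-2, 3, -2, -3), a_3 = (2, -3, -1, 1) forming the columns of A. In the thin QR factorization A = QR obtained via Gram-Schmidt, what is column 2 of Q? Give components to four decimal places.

e_1 = a_1/‖a_1‖ = (4, -2, 3, 4)/6.7082 = (0.5963, -0.2981, 0.4472, 0.5963).
r_{12} = e_1·a_2 = -4.7703.
u_2 = a_2 + 4.7703·e_1 = (0.8444, 1.5778, 0.1333, -0.1556).
‖u_2‖ = 1.8012, so e_2 = (0.4688, 0.8759, 0.0740, -0.0864).

e_2 = (0.4688, 0.8759, 0.0740, -0.0864)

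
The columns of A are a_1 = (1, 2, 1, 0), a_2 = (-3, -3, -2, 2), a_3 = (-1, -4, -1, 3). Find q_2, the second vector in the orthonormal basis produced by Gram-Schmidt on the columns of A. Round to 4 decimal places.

a_1 = (1, 2, 1, 0); ‖a_1‖ = 2.4495, so q_1 = (0.4082, 0.8165, 0.4082, 0.0000).
q_1·a_2 = 0.4082·(-3) + 0.8165·(-3) + 0.4082·(-2) + 0.0000·2 = -4.4907.
u_2 = a_2 + 4.4907·q_1 = (-1.1667, 0.6667, -0.1667, 2.0000).
‖u_2‖ = 2.4152, so q_2 = (-0.4830, 0.2760, -0.0690, 0.8281).

q_2 = (-0.4830, 0.2760, -0.0690, 0.8281)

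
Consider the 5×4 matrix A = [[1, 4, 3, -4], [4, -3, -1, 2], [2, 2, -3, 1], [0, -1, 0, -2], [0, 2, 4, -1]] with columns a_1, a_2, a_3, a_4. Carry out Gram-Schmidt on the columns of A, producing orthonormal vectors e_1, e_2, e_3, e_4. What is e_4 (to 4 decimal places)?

e_1 = a_1/‖a_1‖ = (1, 4, 2, 0, 0)/4.5826 = (0.2182, 0.8729, 0.4364, 0.0000, 0.0000).
r_{12} = e_1·a_2 = -0.8729.
u_2 = a_2 + 0.8729·e_1 = (4.1905, -2.2381, 2.3810, -1.0000, 2.0000).
‖u_2‖ = 5.7652, so e_2 = (0.7269, -0.3882, 0.4130, -0.1735, 0.3469).
r_{13} = e_1·a_3 = -1.5275; r_{23} = e_2·a_3 = 2.7174.
u_3 = a_3 + 1.5275·e_1 − 2.7174·e_2 = (1.3582, 1.3883, -3.4556, 0.4713, 3.0573).
‖u_3‖ = 5.0281, so e_3 = (0.2701, 0.2761, -0.6872, 0.0937, 0.6080).
r_{14} = e_1·a_4 = 1.3093; r_{24} = e_2·a_4 = -3.2708; r_{34} = e_3·a_4 = -2.0110.
u_4 = a_4 − 1.3093·e_1 + 3.2708·e_2 + 2.0110·e_3 = (-1.3651, 0.1426, 0.3973, -2.3788, 1.3575).
‖u_4‖ = 3.0892, so e_4 = (-0.4419, 0.0462, 0.1286, -0.7700, 0.4394).

e_4 = (-0.4419, 0.0462, 0.1286, -0.7700, 0.4394)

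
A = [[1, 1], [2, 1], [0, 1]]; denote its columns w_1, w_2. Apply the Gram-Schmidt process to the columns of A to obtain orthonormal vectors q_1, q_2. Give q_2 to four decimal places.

w_1 = (1, 2, 0); ‖w_1‖ = 2.2361, so q_1 = (0.4472, 0.8944, 0.0000).
q_1·w_2 = 0.4472·1 + 0.8944·1 + 0.0000·1 = 1.3416.
u_2 = w_2 − 1.3416·q_1 = (0.4000, -0.2000, 1.0000).
‖u_2‖ = 1.0954, so q_2 = (0.3651, -0.1826, 0.9129).

q_2 = (0.3651, -0.1826, 0.9129)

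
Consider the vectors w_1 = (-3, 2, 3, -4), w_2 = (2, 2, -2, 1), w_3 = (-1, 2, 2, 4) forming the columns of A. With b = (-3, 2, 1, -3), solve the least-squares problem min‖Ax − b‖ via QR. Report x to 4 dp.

x = (0.7983, 0.2046, -0.0406)

w_1 = (-3, 2, 3, -4); ‖w_1‖ = 6.1644, so e_1 = (-0.4867, 0.3244, 0.4867, -0.6489).
e_1·w_2 = (-0.4867)·2 + 0.3244·2 + 0.4867·(-2) + (-0.6489)·1 = -1.9467.
u_2 = w_2 + 1.9467·e_1 = (1.0526, 2.6316, -1.0526, -0.2632).
‖u_2‖ = 3.0349, so e_2 = (0.3468, 0.8671, -0.3468, -0.0867).
e_1·w_3 = (-0.4867)·(-1) + 0.3244·2 + 0.4867·2 + (-0.6489)·4 = -0.4867; e_2·w_3 = 0.3468·(-1) + 0.8671·2 + (-0.3468)·2 + (-0.0867)·4 = 0.3468.
u_3 = w_3 + 0.4867·e_1 − 0.3468·e_2 = (-1.3571, 1.8571, 2.3571, 3.7143).
‖u_3‖ = 4.9642, so e_3 = (-0.2734, 0.3741, 0.4748, 0.7482).
Qᵀb = (4.5422, 0.6070, -0.2014).
Back-substitute: x_3 = -0.2014/4.9642 = -0.0406.
x_2 = (0.6070 − 0.3468·(-0.0406))/3.0349 = 0.2046.
x_1 = (4.5422 + 1.9467·0.2046 + 0.4867·(-0.0406))/6.1644 = 0.7983.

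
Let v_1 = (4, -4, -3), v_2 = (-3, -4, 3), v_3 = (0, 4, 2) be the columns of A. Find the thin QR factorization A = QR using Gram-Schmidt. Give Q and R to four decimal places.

v_1 = (4, -4, -3); ‖v_1‖ = 6.4031, so q_1 = (0.6247, -0.6247, -0.4685).
q_1·v_2 = 0.6247·(-3) + (-0.6247)·(-4) + (-0.4685)·3 = -0.7809.
u_2 = v_2 + 0.7809·q_1 = (-2.5122, -4.4878, 2.6341).
‖u_2‖ = 5.7784, so q_2 = (-0.4348, -0.7766, 0.4559).
q_1·v_3 = 0.6247·0 + (-0.6247)·4 + (-0.4685)·2 = -3.4358; q_2·v_3 = (-0.4348)·0 + (-0.7766)·4 + 0.4559·2 = -2.1949.
u_3 = v_3 + 3.4358·q_1 + 2.1949·q_2 = (1.1921, 0.1490, 1.3908).
‖u_3‖ = 1.8378, so q_3 = (0.6486, 0.0811, 0.7568).

Q = [[0.6247, -0.4348, 0.6486], [-0.6247, -0.7766, 0.0811], [-0.4685, 0.4559, 0.7568]], R = [[6.4031, -0.7809, -3.4358], [0.0000, 5.7784, -2.1949], [0.0000, 0.0000, 1.8378]]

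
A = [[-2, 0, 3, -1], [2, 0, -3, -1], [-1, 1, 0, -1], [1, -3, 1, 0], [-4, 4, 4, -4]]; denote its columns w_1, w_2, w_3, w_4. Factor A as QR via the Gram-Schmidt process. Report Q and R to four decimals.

Q = [[-0.3922, -0.4722, -0.1797, -0.1980], [0.3922, 0.4722, 0.1797, -0.6730], [-0.1961, 0.0708, -0.7700, -0.4751], [0.1961, -0.6847, 0.3593, -0.4751], [-0.7845, 0.2833, 0.4620, -0.2375]], R = [[5.0990, -3.9223, -5.2951, 3.3340], [0.0000, 3.2581, -2.3846, -1.2041], [0.0000, 0.0000, 1.1293, -1.0780], [0.0000, 0.0000, 0.0000, 2.2962]]

w_1 = (-2, 2, -1, 1, -4); ‖w_1‖ = 5.0990, so e_1 = (-0.3922, 0.3922, -0.1961, 0.1961, -0.7845).
e_1·w_2 = (-0.3922)·0 + 0.3922·0 + (-0.1961)·1 + 0.1961·(-3) + (-0.7845)·4 = -3.9223.
u_2 = w_2 + 3.9223·e_1 = (-1.5385, 1.5385, 0.2308, -2.2308, 0.9231).
‖u_2‖ = 3.2581, so e_2 = (-0.4722, 0.4722, 0.0708, -0.6847, 0.2833).
e_1·w_3 = (-0.3922)·3 + 0.3922·(-3) + (-0.1961)·0 + 0.1961·1 + (-0.7845)·4 = -5.2951; e_2·w_3 = (-0.4722)·3 + 0.4722·(-3) + 0.0708·0 + (-0.6847)·1 + 0.2833·4 = -2.3846.
u_3 = w_3 + 5.2951·e_1 + 2.3846·e_2 = (-0.2029, 0.2029, -0.8696, 0.4058, 0.5217).
‖u_3‖ = 1.1293, so e_3 = (-0.1797, 0.1797, -0.7700, 0.3593, 0.4620).
e_1·w_4 = (-0.3922)·(-1) + 0.3922·(-1) + (-0.1961)·(-1) + 0.1961·0 + (-0.7845)·(-4) = 3.3340; e_2·w_4 = (-0.4722)·(-1) + 0.4722·(-1) + 0.0708·(-1) + (-0.6847)·0 + 0.2833·(-4) = -1.2041; e_3·w_4 = (-0.1797)·(-1) + 0.1797·(-1) + (-0.7700)·(-1) + 0.3593·0 + 0.4620·(-4) = -1.0780.
u_4 = w_4 − 3.3340·e_1 + 1.2041·e_2 + 1.0780·e_3 = (-0.4545, -1.5455, -1.0909, -1.0909, -0.5455).
‖u_4‖ = 2.2962, so e_4 = (-0.1980, -0.6730, -0.4751, -0.4751, -0.2375).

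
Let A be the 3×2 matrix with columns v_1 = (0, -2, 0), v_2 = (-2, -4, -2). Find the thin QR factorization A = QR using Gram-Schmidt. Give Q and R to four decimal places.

Q = [[0.0000, -0.7071], [-1.0000, 0.0000], [0.0000, -0.7071]], R = [[2.0000, 4.0000], [0.0000, 2.8284]]

v_1 = (0, -2, 0); ‖v_1‖ = 2.0000, so e_1 = (0.0000, -1.0000, 0.0000).
e_1·v_2 = 0.0000·(-2) + (-1.0000)·(-4) + 0.0000·(-2) = 4.0000.
u_2 = v_2 − 4.0000·e_1 = (-2.0000, 0.0000, -2.0000).
‖u_2‖ = 2.8284, so e_2 = (-0.7071, 0.0000, -0.7071).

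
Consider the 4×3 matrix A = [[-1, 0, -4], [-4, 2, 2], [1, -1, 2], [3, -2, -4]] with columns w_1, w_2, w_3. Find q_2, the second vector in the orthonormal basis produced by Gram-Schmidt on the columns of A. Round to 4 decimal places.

q_2 = (-0.6804, -0.2722, -0.5443, -0.4082)

w_1 = (-1, -4, 1, 3); ‖w_1‖ = 5.1962, so q_1 = (-0.1925, -0.7698, 0.1925, 0.5774).
q_1·w_2 = (-0.1925)·0 + (-0.7698)·2 + 0.1925·(-1) + 0.5774·(-2) = -2.8868.
u_2 = w_2 + 2.8868·q_1 = (-0.5556, -0.2222, -0.4444, -0.3333).
‖u_2‖ = 0.8165, so q_2 = (-0.6804, -0.2722, -0.5443, -0.4082).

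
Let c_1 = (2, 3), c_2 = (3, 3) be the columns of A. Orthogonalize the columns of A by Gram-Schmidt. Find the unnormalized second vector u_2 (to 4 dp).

c_1 = (2, 3); ‖c_1‖ = 3.6056, so q_1 = (0.5547, 0.8321).
q_1·c_2 = 0.5547·3 + 0.8321·3 = 4.1603.
u_2 = c_2 − 4.1603·q_1 = (0.6923, -0.4615).

u_2 = (0.6923, -0.4615)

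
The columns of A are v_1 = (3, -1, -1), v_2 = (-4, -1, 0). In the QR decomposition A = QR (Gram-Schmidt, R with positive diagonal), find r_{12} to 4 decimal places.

r_{12} = -3.3166

e_1 = v_1/‖v_1‖ = (3, -1, -1)/3.3166 = (0.9045, -0.3015, -0.3015).
r_{12} = e_1·v_2 = -3.3166.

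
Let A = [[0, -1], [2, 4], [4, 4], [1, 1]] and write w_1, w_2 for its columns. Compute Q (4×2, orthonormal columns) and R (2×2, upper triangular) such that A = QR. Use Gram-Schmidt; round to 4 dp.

w_1 = (0, 2, 4, 1); ‖w_1‖ = 4.5826, so e_1 = (0.0000, 0.4364, 0.8729, 0.2182).
e_1·w_2 = 0.0000·(-1) + 0.4364·4 + 0.8729·4 + 0.2182·1 = 5.4554.
u_2 = w_2 − 5.4554·e_1 = (-1.0000, 1.6190, -0.7619, -0.1905).
‖u_2‖ = 2.0587, so e_2 = (-0.4858, 0.7865, -0.3701, -0.0925).

Q = [[0.0000, -0.4858], [0.4364, 0.7865], [0.8729, -0.3701], [0.2182, -0.0925]], R = [[4.5826, 5.4554], [0.0000, 2.0587]]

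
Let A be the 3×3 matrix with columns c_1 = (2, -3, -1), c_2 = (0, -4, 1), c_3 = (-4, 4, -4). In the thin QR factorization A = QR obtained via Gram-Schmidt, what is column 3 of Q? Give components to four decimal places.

c_1 = (2, -3, -1); ‖c_1‖ = 3.7417, so q_1 = (0.5345, -0.8018, -0.2673).
q_1·c_2 = 0.5345·0 + (-0.8018)·(-4) + (-0.2673)·1 = 2.9399.
u_2 = c_2 − 2.9399·q_1 = (-1.5714, -1.6429, 1.7857).
‖u_2‖ = 2.8909, so q_2 = (-0.5436, -0.5683, 0.6177).
q_1·c_3 = 0.5345·(-4) + (-0.8018)·4 + (-0.2673)·(-4) = -4.2762; q_2·c_3 = (-0.5436)·(-4) + (-0.5683)·4 + 0.6177·(-4) = -2.5697.
u_3 = c_3 + 4.2762·q_1 + 2.5697·q_2 = (-3.1111, -0.8889, -3.5556).
‖u_3‖ = 4.8074, so q_3 = (-0.6472, -0.1849, -0.7396).

q_3 = (-0.6472, -0.1849, -0.7396)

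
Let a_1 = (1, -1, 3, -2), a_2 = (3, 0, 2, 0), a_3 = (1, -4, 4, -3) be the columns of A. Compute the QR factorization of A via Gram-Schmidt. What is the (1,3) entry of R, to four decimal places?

e_1 = a_1/‖a_1‖ = (1, -1, 3, -2)/3.8730 = (0.2582, -0.2582, 0.7746, -0.5164).
r_{13} = e_1·a_3 = 5.9386.

r_{13} = 5.9386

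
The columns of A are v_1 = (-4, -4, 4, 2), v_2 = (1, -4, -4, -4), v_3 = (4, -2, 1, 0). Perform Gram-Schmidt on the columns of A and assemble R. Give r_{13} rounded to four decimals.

v_1 = (-4, -4, 4, 2); ‖v_1‖ = 7.2111, so q_1 = (-0.5547, -0.5547, 0.5547, 0.2774).
r_{13} = q_1·v_3 = -0.5547.

r_{13} = -0.5547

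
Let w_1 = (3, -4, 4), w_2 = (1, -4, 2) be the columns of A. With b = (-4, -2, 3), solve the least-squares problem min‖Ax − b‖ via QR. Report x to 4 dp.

x = (-0.7727, 1.4697)

w_1 = (3, -4, 4); ‖w_1‖ = 6.4031, so e_1 = (0.4685, -0.6247, 0.6247).
e_1·w_2 = 0.4685·1 + (-0.6247)·(-4) + 0.6247·2 = 4.2167.
u_2 = w_2 − 4.2167·e_1 = (-0.9756, -1.3659, -0.6341).
‖u_2‖ = 1.7943, so e_2 = (-0.5437, -0.7612, -0.3534).
Qᵀb = (1.2494, 2.6371).
Back-substitute: x_2 = 2.6371/1.7943 = 1.4697.
x_1 = (1.2494 − 4.2167·1.4697)/6.4031 = -0.7727.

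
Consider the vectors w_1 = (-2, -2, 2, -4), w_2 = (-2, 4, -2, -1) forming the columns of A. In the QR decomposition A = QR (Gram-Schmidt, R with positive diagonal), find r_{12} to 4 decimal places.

r_{12} = -0.7559

e_1 = w_1/‖w_1‖ = (-2, -2, 2, -4)/5.2915 = (-0.3780, -0.3780, 0.3780, -0.7559).
r_{12} = e_1·w_2 = -0.7559.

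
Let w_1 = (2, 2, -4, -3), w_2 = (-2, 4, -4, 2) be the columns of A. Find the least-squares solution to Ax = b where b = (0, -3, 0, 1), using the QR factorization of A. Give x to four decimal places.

x = (-0.1957, -0.1815)

w_1 = (2, 2, -4, -3); ‖w_1‖ = 5.7446, so q_1 = (0.3482, 0.3482, -0.6963, -0.5222).
q_1·w_2 = 0.3482·(-2) + 0.3482·4 + (-0.6963)·(-4) + (-0.5222)·2 = 2.4371.
u_2 = w_2 − 2.4371·q_1 = (-2.8485, 3.1515, -2.3030, 3.2727).
‖u_2‖ = 5.8361, so q_2 = (-0.4881, 0.5400, -0.3946, 0.5608).
Qᵀb = (-1.5667, -1.0592).
Back-substitute: x_2 = -1.0592/5.8361 = -0.1815.
x_1 = (-1.5667 − 2.4371·(-0.1815))/5.7446 = -0.1957.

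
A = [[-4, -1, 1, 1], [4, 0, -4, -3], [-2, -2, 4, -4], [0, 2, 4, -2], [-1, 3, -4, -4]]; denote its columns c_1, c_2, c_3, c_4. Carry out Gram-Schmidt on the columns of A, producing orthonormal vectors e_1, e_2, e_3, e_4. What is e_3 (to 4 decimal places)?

e_3 = (-0.2796, -0.2579, 0.2608, 0.7734, -0.4349)

c_1 = (-4, 4, -2, 0, -1); ‖c_1‖ = 6.0828, so e_1 = (-0.6576, 0.6576, -0.3288, 0.0000, -0.1644).
e_1·c_2 = (-0.6576)·(-1) + 0.6576·0 + (-0.3288)·(-2) + 0.0000·2 + (-0.1644)·3 = 0.8220.
u_2 = c_2 − 0.8220·e_1 = (-0.4595, -0.5405, -1.7297, 2.0000, 3.1351).
‖u_2‖ = 4.1622, so e_2 = (-0.1104, -0.1299, -0.4156, 0.4805, 0.7532).
e_1·c_3 = (-0.6576)·1 + 0.6576·(-4) + (-0.3288)·4 + 0.0000·4 + (-0.1644)·(-4) = -3.9456; e_2·c_3 = (-0.1104)·1 + (-0.1299)·(-4) + (-0.4156)·4 + 0.4805·4 + 0.7532·(-4) = -2.3441.
u_3 = c_3 + 3.9456·e_1 + 2.3441·e_2 = (-1.8534, -1.7098, 1.7285, 5.1264, -2.8830).
‖u_3‖ = 6.6285, so e_3 = (-0.2796, -0.2579, 0.2608, 0.7734, -0.4349).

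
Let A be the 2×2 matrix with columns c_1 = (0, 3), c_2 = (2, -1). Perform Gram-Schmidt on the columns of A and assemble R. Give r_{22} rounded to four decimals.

c_1 = (0, 3); ‖c_1‖ = 3.0000, so q_1 = (0.0000, 1.0000).
q_1·c_2 = 0.0000·2 + 1.0000·(-1) = -1.0000.
u_2 = c_2 + 1.0000·q_1 = (2.0000, 0.0000).
r_{22} = ‖u_2‖ = 2.0000.

r_{22} = 2.0000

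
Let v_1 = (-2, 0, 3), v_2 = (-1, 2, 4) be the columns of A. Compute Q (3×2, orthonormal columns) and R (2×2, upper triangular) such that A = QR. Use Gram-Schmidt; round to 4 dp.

v_1 = (-2, 0, 3); ‖v_1‖ = 3.6056, so q_1 = (-0.5547, 0.0000, 0.8321).
q_1·v_2 = (-0.5547)·(-1) + 0.0000·2 + 0.8321·4 = 3.8829.
u_2 = v_2 − 3.8829·q_1 = (1.1538, 2.0000, 0.7692).
‖u_2‖ = 2.4337, so q_2 = (0.4741, 0.8218, 0.3161).

Q = [[-0.5547, 0.4741], [0.0000, 0.8218], [0.8321, 0.3161]], R = [[3.6056, 3.8829], [0.0000, 2.4337]]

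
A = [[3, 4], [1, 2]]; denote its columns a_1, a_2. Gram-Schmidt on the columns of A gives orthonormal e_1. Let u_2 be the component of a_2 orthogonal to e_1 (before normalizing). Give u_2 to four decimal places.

u_2 = (-0.2000, 0.6000)

a_1 = (3, 1); ‖a_1‖ = 3.1623, so e_1 = (0.9487, 0.3162).
e_1·a_2 = 0.9487·4 + 0.3162·2 = 4.4272.
u_2 = a_2 − 4.4272·e_1 = (-0.2000, 0.6000).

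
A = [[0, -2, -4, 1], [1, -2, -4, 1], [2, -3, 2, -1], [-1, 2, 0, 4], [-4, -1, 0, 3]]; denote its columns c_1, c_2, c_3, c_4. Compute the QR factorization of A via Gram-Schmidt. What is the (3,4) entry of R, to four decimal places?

c_1 = (0, 1, 2, -1, -4); ‖c_1‖ = 4.6904, so q_1 = (0.0000, 0.2132, 0.4264, -0.2132, -0.8528).
q_1·c_2 = 0.0000·(-2) + 0.2132·(-2) + 0.4264·(-3) + (-0.2132)·2 + (-0.8528)·(-1) = -1.2792.
u_2 = c_2 + 1.2792·q_1 = (-2.0000, -1.7273, -2.4545, 1.7273, -2.0909).
‖u_2‖ = 4.5126, so q_2 = (-0.4432, -0.3828, -0.5439, 0.3828, -0.4633).
q_1·c_3 = 0.0000·(-4) + 0.2132·(-4) + 0.4264·2 + (-0.2132)·0 + (-0.8528)·0 = 0.0000; q_2·c_3 = (-0.4432)·(-4) + (-0.3828)·(-4) + (-0.5439)·2 + 0.3828·0 + (-0.4633)·0 = 2.2160.
u_3 = c_3 + 0.0000·q_1 − 2.2160·q_2 = (-3.0179, -3.1518, 3.2054, -0.8482, 1.0268).
‖u_3‖ = 5.5758, so q_3 = (-0.5412, -0.5653, 0.5749, -0.1521, 0.1842).
r_{34} = q_3·c_4 = -1.7374.

r_{34} = -1.7374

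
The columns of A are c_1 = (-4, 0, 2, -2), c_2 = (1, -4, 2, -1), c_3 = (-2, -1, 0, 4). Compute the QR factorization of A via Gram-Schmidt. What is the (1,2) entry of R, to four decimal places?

r_{12} = 0.4082

c_1 = (-4, 0, 2, -2); ‖c_1‖ = 4.8990, so e_1 = (-0.8165, 0.0000, 0.4082, -0.4082).
r_{12} = e_1·c_2 = 0.4082.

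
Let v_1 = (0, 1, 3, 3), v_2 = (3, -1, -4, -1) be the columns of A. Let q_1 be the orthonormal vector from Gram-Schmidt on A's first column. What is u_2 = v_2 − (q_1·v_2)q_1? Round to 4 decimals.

u_2 = (3.0000, -0.1579, -1.4737, 1.5263)

v_1 = (0, 1, 3, 3); ‖v_1‖ = 4.3589, so q_1 = (0.0000, 0.2294, 0.6882, 0.6882).
q_1·v_2 = 0.0000·3 + 0.2294·(-1) + 0.6882·(-4) + 0.6882·(-1) = -3.6707.
u_2 = v_2 + 3.6707·q_1 = (3.0000, -0.1579, -1.4737, 1.5263).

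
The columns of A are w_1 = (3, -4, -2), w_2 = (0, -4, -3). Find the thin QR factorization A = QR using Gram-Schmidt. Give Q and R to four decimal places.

Q = [[0.5571, -0.7895], [-0.7428, -0.3349], [-0.3714, -0.5144]], R = [[5.3852, 4.0853], [0.0000, 2.8828]]

w_1 = (3, -4, -2); ‖w_1‖ = 5.3852, so q_1 = (0.5571, -0.7428, -0.3714).
q_1·w_2 = 0.5571·0 + (-0.7428)·(-4) + (-0.3714)·(-3) = 4.0853.
u_2 = w_2 − 4.0853·q_1 = (-2.2759, -0.9655, -1.4828).
‖u_2‖ = 2.8828, so q_2 = (-0.7895, -0.3349, -0.5144).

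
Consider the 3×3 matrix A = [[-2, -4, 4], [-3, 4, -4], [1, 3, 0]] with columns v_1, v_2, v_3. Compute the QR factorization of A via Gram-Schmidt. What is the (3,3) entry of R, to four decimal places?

v_1 = (-2, -3, 1); ‖v_1‖ = 3.7417, so e_1 = (-0.5345, -0.8018, 0.2673).
e_1·v_2 = (-0.5345)·(-4) + (-0.8018)·4 + 0.2673·3 = -0.2673.
u_2 = v_2 + 0.2673·e_1 = (-4.1429, 3.7857, 3.0714).
‖u_2‖ = 6.3975, so e_2 = (-0.6476, 0.5917, 0.4801).
e_1·v_3 = (-0.5345)·4 + (-0.8018)·(-4) + 0.2673·0 = 1.0690; e_2·v_3 = (-0.6476)·4 + 0.5917·(-4) + 0.4801·0 = -4.9573.
u_3 = v_3 − 1.0690·e_1 + 4.9573·e_2 = (1.3613, -0.2094, 2.0942).
r_{33} = ‖u_3‖ = 2.5065.

r_{33} = 2.5065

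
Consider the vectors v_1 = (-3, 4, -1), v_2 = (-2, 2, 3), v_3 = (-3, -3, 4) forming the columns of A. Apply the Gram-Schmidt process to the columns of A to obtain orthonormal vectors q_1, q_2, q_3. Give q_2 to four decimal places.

q_1 = v_1/‖v_1‖ = (-3, 4, -1)/5.0990 = (-0.5883, 0.7845, -0.1961).
r_{12} = q_1·v_2 = 2.1573.
u_2 = v_2 − 2.1573·q_1 = (-0.7308, 0.3077, 3.4231).
‖u_2‖ = 3.5137, so q_2 = (-0.2080, 0.0876, 0.9742).

q_2 = (-0.2080, 0.0876, 0.9742)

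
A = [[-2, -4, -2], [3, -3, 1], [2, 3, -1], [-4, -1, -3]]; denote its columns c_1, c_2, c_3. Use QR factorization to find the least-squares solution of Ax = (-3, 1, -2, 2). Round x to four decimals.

x = (-0.4776, 0.0478, 0.7254)

e_1 = c_1/‖c_1‖ = (-2, 3, 2, -4)/5.7446 = (-0.3482, 0.5222, 0.3482, -0.6963).
r_{12} = e_1·c_2 = 1.5667.
u_2 = c_2 − 1.5667·e_1 = (-3.4545, -3.8182, 2.4545, 0.0909).
‖u_2‖ = 5.7049, so e_2 = (-0.6055, -0.6693, 0.4303, 0.0159).
r_{13} = e_1·c_3 = 2.9593; r_{23} = e_2·c_3 = 0.0637.
u_3 = c_3 − 2.9593·e_1 − 0.0637·e_2 = (-0.9311, -0.5028, -2.0577, -0.9404).
‖u_3‖ = 2.4977, so e_3 = (-0.3728, -0.2013, -0.8239, -0.3765).
Qᵀb = (-0.5222, 0.3187, 1.8117).
Back-substitute: x_3 = 1.8117/2.4977 = 0.7254.
x_2 = (0.3187 − 0.0637·0.7254)/5.7049 = 0.0478.
x_1 = (-0.5222 − 1.5667·0.0478 − 2.9593·0.7254)/5.7446 = -0.4776.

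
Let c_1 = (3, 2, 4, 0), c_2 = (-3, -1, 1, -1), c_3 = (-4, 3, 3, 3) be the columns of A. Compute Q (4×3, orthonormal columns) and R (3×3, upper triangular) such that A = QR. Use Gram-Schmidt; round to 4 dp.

Q = [[0.5571, -0.7088, -0.4145], [0.3714, -0.1611, 0.5571], [0.7428, 0.6121, 0.0323], [0.0000, -0.3114, 0.7188]], R = [[5.3852, -1.2999, 1.1142], [0.0000, 3.2110, 3.2539], [0.0000, 0.0000, 5.5831]]

c_1 = (3, 2, 4, 0); ‖c_1‖ = 5.3852, so q_1 = (0.5571, 0.3714, 0.7428, 0.0000).
q_1·c_2 = 0.5571·(-3) + 0.3714·(-1) + 0.7428·1 + 0.0000·(-1) = -1.2999.
u_2 = c_2 + 1.2999·q_1 = (-2.2759, -0.5172, 1.9655, -1.0000).
‖u_2‖ = 3.2110, so q_2 = (-0.7088, -0.1611, 0.6121, -0.3114).
q_1·c_3 = 0.5571·(-4) + 0.3714·3 + 0.7428·3 + 0.0000·3 = 1.1142; q_2·c_3 = (-0.7088)·(-4) + (-0.1611)·3 + 0.6121·3 + (-0.3114)·3 = 3.2539.
u_3 = c_3 − 1.1142·q_1 − 3.2539·q_2 = (-2.3144, 3.1104, 0.1806, 4.0134).
‖u_3‖ = 5.5831, so q_3 = (-0.4145, 0.5571, 0.0323, 0.7188).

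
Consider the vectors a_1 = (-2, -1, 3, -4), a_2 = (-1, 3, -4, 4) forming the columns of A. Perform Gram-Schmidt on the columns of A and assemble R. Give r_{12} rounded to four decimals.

r_{12} = -5.2947

q_1 = a_1/‖a_1‖ = (-2, -1, 3, -4)/5.4772 = (-0.3651, -0.1826, 0.5477, -0.7303).
r_{12} = q_1·a_2 = -5.2947.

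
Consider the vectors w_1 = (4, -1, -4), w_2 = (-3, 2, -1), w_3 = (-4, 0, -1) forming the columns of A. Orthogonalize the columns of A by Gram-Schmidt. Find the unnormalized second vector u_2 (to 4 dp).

w_1 = (4, -1, -4); ‖w_1‖ = 5.7446, so e_1 = (0.6963, -0.1741, -0.6963).
e_1·w_2 = 0.6963·(-3) + (-0.1741)·2 + (-0.6963)·(-1) = -1.7408.
u_2 = w_2 + 1.7408·e_1 = (-1.7879, 1.6970, -2.2121).

u_2 = (-1.7879, 1.6970, -2.2121)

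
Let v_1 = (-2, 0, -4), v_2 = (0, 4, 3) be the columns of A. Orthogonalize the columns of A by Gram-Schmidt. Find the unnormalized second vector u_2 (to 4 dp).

u_2 = (-1.2000, 4.0000, 0.6000)

v_1 = (-2, 0, -4); ‖v_1‖ = 4.4721, so e_1 = (-0.4472, 0.0000, -0.8944).
e_1·v_2 = (-0.4472)·0 + 0.0000·4 + (-0.8944)·3 = -2.6833.
u_2 = v_2 + 2.6833·e_1 = (-1.2000, 4.0000, 0.6000).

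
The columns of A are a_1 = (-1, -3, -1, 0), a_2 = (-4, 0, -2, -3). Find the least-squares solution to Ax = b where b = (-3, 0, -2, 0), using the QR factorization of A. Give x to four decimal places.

x = (0.1731, 0.5159)

a_1 = (-1, -3, -1, 0); ‖a_1‖ = 3.3166, so e_1 = (-0.3015, -0.9045, -0.3015, 0.0000).
e_1·a_2 = (-0.3015)·(-4) + (-0.9045)·0 + (-0.3015)·(-2) + 0.0000·(-3) = 1.8091.
u_2 = a_2 − 1.8091·e_1 = (-3.4545, 1.6364, -1.4545, -3.0000).
‖u_2‖ = 5.0722, so e_2 = (-0.6811, 0.3226, -0.2868, -0.5915).
Qᵀb = (1.5076, 2.6168).
Back-substitute: x_2 = 2.6168/5.0722 = 0.5159.
x_1 = (1.5076 − 1.8091·0.5159)/3.3166 = 0.1731.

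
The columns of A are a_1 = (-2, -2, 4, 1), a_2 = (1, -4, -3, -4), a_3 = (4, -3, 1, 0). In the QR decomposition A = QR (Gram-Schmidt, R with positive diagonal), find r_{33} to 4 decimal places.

r_{33} = 4.5638

a_1 = (-2, -2, 4, 1); ‖a_1‖ = 5.0000, so e_1 = (-0.4000, -0.4000, 0.8000, 0.2000).
e_1·a_2 = (-0.4000)·1 + (-0.4000)·(-4) + 0.8000·(-3) + 0.2000·(-4) = -2.0000.
u_2 = a_2 + 2.0000·e_1 = (0.2000, -4.8000, -1.4000, -3.6000).
‖u_2‖ = 6.1644, so e_2 = (0.0324, -0.7787, -0.2271, -0.5840).
e_1·a_3 = (-0.4000)·4 + (-0.4000)·(-3) + 0.8000·1 + 0.2000·0 = 0.4000; e_2·a_3 = 0.0324·4 + (-0.7787)·(-3) + (-0.2271)·1 + (-0.5840)·0 = 2.2387.
u_3 = a_3 − 0.4000·e_1 − 2.2387·e_2 = (4.0874, -1.0968, 1.1884, 1.2274).
r_{33} = ‖u_3‖ = 4.5638.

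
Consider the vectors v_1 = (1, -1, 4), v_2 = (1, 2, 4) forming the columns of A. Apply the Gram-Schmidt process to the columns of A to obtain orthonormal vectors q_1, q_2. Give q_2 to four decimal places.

v_1 = (1, -1, 4); ‖v_1‖ = 4.2426, so q_1 = (0.2357, -0.2357, 0.9428).
q_1·v_2 = 0.2357·1 + (-0.2357)·2 + 0.9428·4 = 3.5355.
u_2 = v_2 − 3.5355·q_1 = (0.1667, 2.8333, 0.6667).
‖u_2‖ = 2.9155, so q_2 = (0.0572, 0.9718, 0.2287).

q_2 = (0.0572, 0.9718, 0.2287)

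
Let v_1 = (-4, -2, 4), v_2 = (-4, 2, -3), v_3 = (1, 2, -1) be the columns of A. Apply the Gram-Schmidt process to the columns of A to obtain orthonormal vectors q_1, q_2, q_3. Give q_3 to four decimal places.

v_1 = (-4, -2, 4); ‖v_1‖ = 6.0000, so q_1 = (-0.6667, -0.3333, 0.6667).
q_1·v_2 = (-0.6667)·(-4) + (-0.3333)·2 + 0.6667·(-3) = 0.0000.
u_2 = v_2 − 0.0000·q_1 = (-4.0000, 2.0000, -3.0000).
‖u_2‖ = 5.3852, so q_2 = (-0.7428, 0.3714, -0.5571).
q_1·v_3 = (-0.6667)·1 + (-0.3333)·2 + 0.6667·(-1) = -2.0000; q_2·v_3 = (-0.7428)·1 + 0.3714·2 + (-0.5571)·(-1) = 0.5571.
u_3 = v_3 + 2.0000·q_1 − 0.5571·q_2 = (0.0805, 1.1264, 0.6437).
‖u_3‖ = 1.2999, so q_3 = (0.0619, 0.8666, 0.4952).

q_3 = (0.0619, 0.8666, 0.4952)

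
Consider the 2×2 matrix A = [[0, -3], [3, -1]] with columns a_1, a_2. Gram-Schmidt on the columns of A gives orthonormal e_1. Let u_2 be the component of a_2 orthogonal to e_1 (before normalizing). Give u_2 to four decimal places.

u_2 = (-3.0000, 0.0000)

a_1 = (0, 3); ‖a_1‖ = 3.0000, so e_1 = (0.0000, 1.0000).
e_1·a_2 = 0.0000·(-3) + 1.0000·(-1) = -1.0000.
u_2 = a_2 + 1.0000·e_1 = (-3.0000, 0.0000).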